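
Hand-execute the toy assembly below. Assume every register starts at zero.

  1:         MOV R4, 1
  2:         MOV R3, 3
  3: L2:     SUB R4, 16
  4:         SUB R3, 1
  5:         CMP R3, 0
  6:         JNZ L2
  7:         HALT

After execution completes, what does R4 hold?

MOV R4, 1 → R4=1
MOV R3, 3 → R3=3
SUB R4, 16 → R4=1-16=-15
SUB R3, 1 → R3=3-1=2
CMP R3, 0  (cmp 2,0)
JNZ L2: taken
SUB R4, 16 → R4=(-15)-16=-31
SUB R3, 1 → R3=2-1=1
CMP R3, 0  (cmp 1,0)
JNZ L2: taken
SUB R4, 16 → R4=(-31)-16=-47
SUB R3, 1 → R3=1-1=0
CMP R3, 0  (cmp 0,0)
JNZ L2: not taken
halt.

-47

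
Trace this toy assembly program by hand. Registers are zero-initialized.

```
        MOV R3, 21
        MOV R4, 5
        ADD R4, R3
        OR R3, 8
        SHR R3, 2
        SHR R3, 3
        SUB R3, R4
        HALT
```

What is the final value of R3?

R3=21
R4=5
R4=5+21=26
R3=21|8=29
R3=29>>2=7
R3=7>>3=0
R3=0-26=-26
halt.

-26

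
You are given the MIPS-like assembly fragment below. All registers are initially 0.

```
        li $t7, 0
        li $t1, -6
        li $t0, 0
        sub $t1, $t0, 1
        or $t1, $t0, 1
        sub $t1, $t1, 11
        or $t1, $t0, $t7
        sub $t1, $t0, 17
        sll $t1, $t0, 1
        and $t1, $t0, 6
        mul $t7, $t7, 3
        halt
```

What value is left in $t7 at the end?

0

after li $t7, 0: $t7=0
after li $t1, -6: $t1=-6
after li $t0, 0: $t0=0
after sub $t1, $t0, 1: $t1=0-1=-1
after or $t1, $t0, 1: $t1=0|1=1
after sub $t1, $t1, 11: $t1=1-11=-10
after or $t1, $t0, $t7: $t1=0|0=0
after sub $t1, $t0, 17: $t1=0-17=-17
after sll $t1, $t0, 1: $t1=0<<1=0
after and $t1, $t0, 6: $t1=0&6=0
after mul $t7, $t7, 3: $t7=0*3=0
halt.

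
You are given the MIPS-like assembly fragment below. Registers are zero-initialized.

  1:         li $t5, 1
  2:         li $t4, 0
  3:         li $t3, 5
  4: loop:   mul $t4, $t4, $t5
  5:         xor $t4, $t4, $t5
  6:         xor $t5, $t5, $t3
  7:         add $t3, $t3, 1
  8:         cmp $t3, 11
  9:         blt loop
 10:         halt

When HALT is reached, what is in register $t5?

li $t5, 1 → $t5=1
li $t4, 0 → $t4=0
li $t3, 5 → $t3=5
mul $t4, $t4, $t5 → $t4=0*1=0
xor $t4, $t4, $t5 → $t4=0^1=1
xor $t5, $t5, $t3 → $t5=1^5=4
add $t3, $t3, 1 → $t3=5+1=6
cmp $t3, 11  (cmp 6,11)
blt loop: taken
mul $t4, $t4, $t5 → $t4=1*4=4
xor $t4, $t4, $t5 → $t4=4^4=0
xor $t5, $t5, $t3 → $t5=4^6=2
add $t3, $t3, 1 → $t3=6+1=7
cmp $t3, 11  (cmp 7,11)
blt loop: taken
mul $t4, $t4, $t5 → $t4=0*2=0
xor $t4, $t4, $t5 → $t4=0^2=2
xor $t5, $t5, $t3 → $t5=2^7=5
add $t3, $t3, 1 → $t3=7+1=8
cmp $t3, 11  (cmp 8,11)
blt loop: taken
mul $t4, $t4, $t5 → $t4=2*5=10
xor $t4, $t4, $t5 → $t4=10^5=15
xor $t5, $t5, $t3 → $t5=5^8=13
add $t3, $t3, 1 → $t3=8+1=9
cmp $t3, 11  (cmp 9,11)
blt loop: taken
mul $t4, $t4, $t5 → $t4=15*13=195
xor $t4, $t4, $t5 → $t4=195^13=206
xor $t5, $t5, $t3 → $t5=13^9=4
add $t3, $t3, 1 → $t3=9+1=10
cmp $t3, 11  (cmp 10,11)
blt loop: taken
mul $t4, $t4, $t5 → $t4=206*4=824
xor $t4, $t4, $t5 → $t4=824^4=828
xor $t5, $t5, $t3 → $t5=4^10=14
add $t3, $t3, 1 → $t3=10+1=11
cmp $t3, 11  (cmp 11,11)
blt loop: not taken
halt.

14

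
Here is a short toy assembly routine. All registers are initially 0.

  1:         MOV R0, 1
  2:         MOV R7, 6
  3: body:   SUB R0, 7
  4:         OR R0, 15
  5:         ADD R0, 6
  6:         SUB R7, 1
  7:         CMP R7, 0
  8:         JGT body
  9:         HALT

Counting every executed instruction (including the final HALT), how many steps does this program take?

39

R0=1
R7=6
R0=1-7=-6
R0=(-6)|15=-1
R0=(-1)+6=5
R7=6-1=5
CMP R7, 0  (cmp 5,0)
JGT body: taken
R0=5-7=-2
R0=(-2)|15=-1
R0=(-1)+6=5
R7=5-1=4
CMP R7, 0  (cmp 4,0)
JGT body: taken
R0=5-7=-2
R0=(-2)|15=-1
R0=(-1)+6=5
R7=4-1=3
CMP R7, 0  (cmp 3,0)
JGT body: taken
R0=5-7=-2
R0=(-2)|15=-1
R0=(-1)+6=5
R7=3-1=2
CMP R7, 0  (cmp 2,0)
JGT body: taken
R0=5-7=-2
R0=(-2)|15=-1
R0=(-1)+6=5
R7=2-1=1
CMP R7, 0  (cmp 1,0)
JGT body: taken
R0=5-7=-2
R0=(-2)|15=-1
R0=(-1)+6=5
R7=1-1=0
CMP R7, 0  (cmp 0,0)
JGT body: not taken
halt.
Total executed instructions: 39.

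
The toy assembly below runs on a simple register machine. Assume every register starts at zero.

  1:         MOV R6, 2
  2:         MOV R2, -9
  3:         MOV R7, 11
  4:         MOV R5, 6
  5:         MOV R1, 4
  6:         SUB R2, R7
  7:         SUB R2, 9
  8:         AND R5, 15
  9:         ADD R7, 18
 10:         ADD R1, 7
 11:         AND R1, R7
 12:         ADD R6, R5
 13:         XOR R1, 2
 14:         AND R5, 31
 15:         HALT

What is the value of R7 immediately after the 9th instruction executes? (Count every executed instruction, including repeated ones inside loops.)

after MOV R6, 2: R6=2
after MOV R2, -9: R2=-9
after MOV R7, 11: R7=11
after MOV R5, 6: R5=6
after MOV R1, 4: R1=4
after SUB R2, R7: R2=(-9)-11=-20
after SUB R2, 9: R2=(-20)-9=-29
after AND R5, 15: R5=6&15=6
after ADD R7, 18: R7=11+18=29
After step 9: R7 = 29.

29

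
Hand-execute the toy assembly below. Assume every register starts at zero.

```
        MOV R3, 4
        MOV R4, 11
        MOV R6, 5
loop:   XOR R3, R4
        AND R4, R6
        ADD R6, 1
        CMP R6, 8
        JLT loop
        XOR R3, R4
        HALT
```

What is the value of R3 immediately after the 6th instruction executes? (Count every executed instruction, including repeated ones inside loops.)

R3=4
R4=11
R6=5
R3=4^11=15
R4=11&5=1
R6=5+1=6
After step 6: R3 = 15.

15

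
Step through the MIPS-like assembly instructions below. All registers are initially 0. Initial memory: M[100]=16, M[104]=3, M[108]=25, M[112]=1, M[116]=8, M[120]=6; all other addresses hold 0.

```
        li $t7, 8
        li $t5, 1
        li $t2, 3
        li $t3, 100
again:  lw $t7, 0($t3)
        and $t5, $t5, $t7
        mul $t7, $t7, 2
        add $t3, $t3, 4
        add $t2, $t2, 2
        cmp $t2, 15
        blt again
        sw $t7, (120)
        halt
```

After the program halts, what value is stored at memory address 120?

12

$t7=8
$t5=1
$t2=3
$t3=100
$t7=M[100]=16
$t5=1&16=0
$t7=16*2=32
$t3=100+4=104
$t2=3+2=5
cmp $t2, 15  (cmp 5,15)
blt again: taken
$t7=M[104]=3
$t5=0&3=0
$t7=3*2=6
$t3=104+4=108
$t2=5+2=7
cmp $t2, 15  (cmp 7,15)
blt again: taken
$t7=M[108]=25
$t5=0&25=0
$t7=25*2=50
$t3=108+4=112
$t2=7+2=9
cmp $t2, 15  (cmp 9,15)
blt again: taken
$t7=M[112]=1
$t5=0&1=0
$t7=1*2=2
$t3=112+4=116
$t2=9+2=11
cmp $t2, 15  (cmp 11,15)
blt again: taken
$t7=M[116]=8
$t5=0&8=0
$t7=8*2=16
$t3=116+4=120
$t2=11+2=13
cmp $t2, 15  (cmp 13,15)
blt again: taken
$t7=M[120]=6
$t5=0&6=0
$t7=6*2=12
$t3=120+4=124
$t2=13+2=15
cmp $t2, 15  (cmp 15,15)
blt again: not taken
sw $t7, (120) → M[120]=12
halt.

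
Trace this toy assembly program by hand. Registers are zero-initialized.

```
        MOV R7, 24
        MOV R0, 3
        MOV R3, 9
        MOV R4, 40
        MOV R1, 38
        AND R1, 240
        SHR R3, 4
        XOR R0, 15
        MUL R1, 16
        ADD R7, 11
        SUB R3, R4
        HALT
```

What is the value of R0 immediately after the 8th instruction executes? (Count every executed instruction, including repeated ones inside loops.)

12

after MOV R7, 24: R7=24
after MOV R0, 3: R0=3
after MOV R3, 9: R3=9
after MOV R4, 40: R4=40
after MOV R1, 38: R1=38
after AND R1, 240: R1=38&240=32
after SHR R3, 4: R3=9>>4=0
after XOR R0, 15: R0=3^15=12
After step 8: R0 = 12.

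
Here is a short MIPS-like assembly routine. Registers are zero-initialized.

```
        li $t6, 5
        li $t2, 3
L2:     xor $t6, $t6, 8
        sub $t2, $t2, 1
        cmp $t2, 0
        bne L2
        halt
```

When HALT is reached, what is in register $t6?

13

li $t6, 5 → $t6=5
li $t2, 3 → $t2=3
xor $t6, $t6, 8 → $t6=5^8=13
sub $t2, $t2, 1 → $t2=3-1=2
cmp $t2, 0  (cmp 2,0)
bne L2: taken
xor $t6, $t6, 8 → $t6=13^8=5
sub $t2, $t2, 1 → $t2=2-1=1
cmp $t2, 0  (cmp 1,0)
bne L2: taken
xor $t6, $t6, 8 → $t6=5^8=13
sub $t2, $t2, 1 → $t2=1-1=0
cmp $t2, 0  (cmp 0,0)
bne L2: not taken
halt.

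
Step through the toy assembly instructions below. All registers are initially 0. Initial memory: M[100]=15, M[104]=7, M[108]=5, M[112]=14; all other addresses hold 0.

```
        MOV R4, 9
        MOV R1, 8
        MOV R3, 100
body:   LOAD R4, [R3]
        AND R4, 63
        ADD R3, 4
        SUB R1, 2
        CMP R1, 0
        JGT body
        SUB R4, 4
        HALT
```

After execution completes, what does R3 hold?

R4=9
R1=8
R3=100
R4=M[100]=15
R4=15&63=15
R3=100+4=104
R1=8-2=6
CMP R1, 0  (cmp 6,0)
JGT body: taken
R4=M[104]=7
R4=7&63=7
R3=104+4=108
R1=6-2=4
CMP R1, 0  (cmp 4,0)
JGT body: taken
R4=M[108]=5
R4=5&63=5
R3=108+4=112
R1=4-2=2
CMP R1, 0  (cmp 2,0)
JGT body: taken
R4=M[112]=14
R4=14&63=14
R3=112+4=116
R1=2-2=0
CMP R1, 0  (cmp 0,0)
JGT body: not taken
R4=14-4=10
halt.

116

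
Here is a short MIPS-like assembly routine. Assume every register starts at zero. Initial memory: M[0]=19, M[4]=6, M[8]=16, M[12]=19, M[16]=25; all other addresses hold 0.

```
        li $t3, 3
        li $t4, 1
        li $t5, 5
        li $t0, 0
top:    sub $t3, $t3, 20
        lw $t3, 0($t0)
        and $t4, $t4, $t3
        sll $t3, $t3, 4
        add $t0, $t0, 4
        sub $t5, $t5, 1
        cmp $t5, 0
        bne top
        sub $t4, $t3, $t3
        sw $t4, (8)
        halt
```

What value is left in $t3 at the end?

400

$t3=3
$t4=1
$t5=5
$t0=0
$t3=3-20=-17
$t3=M[0]=19
$t4=1&19=1
$t3=19<<4=304
$t0=0+4=4
$t5=5-1=4
cmp $t5, 0  (cmp 4,0)
bne top: taken
$t3=304-20=284
$t3=M[4]=6
$t4=1&6=0
$t3=6<<4=96
$t0=4+4=8
$t5=4-1=3
cmp $t5, 0  (cmp 3,0)
bne top: taken
$t3=96-20=76
$t3=M[8]=16
$t4=0&16=0
$t3=16<<4=256
$t0=8+4=12
$t5=3-1=2
cmp $t5, 0  (cmp 2,0)
bne top: taken
$t3=256-20=236
$t3=M[12]=19
$t4=0&19=0
$t3=19<<4=304
$t0=12+4=16
$t5=2-1=1
cmp $t5, 0  (cmp 1,0)
bne top: taken
$t3=304-20=284
$t3=M[16]=25
$t4=0&25=0
$t3=25<<4=400
$t0=16+4=20
$t5=1-1=0
cmp $t5, 0  (cmp 0,0)
bne top: not taken
$t4=400-400=0
sw $t4, (8) → M[8]=0
halt.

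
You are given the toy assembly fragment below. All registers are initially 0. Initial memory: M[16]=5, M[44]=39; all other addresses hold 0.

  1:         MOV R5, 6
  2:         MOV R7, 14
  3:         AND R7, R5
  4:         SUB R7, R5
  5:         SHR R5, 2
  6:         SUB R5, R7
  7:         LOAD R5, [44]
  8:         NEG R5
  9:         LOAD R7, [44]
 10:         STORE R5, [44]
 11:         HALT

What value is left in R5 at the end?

MOV R5, 6 → R5=6
MOV R7, 14 → R7=14
AND R7, R5 → R7=14&6=6
SUB R7, R5 → R7=6-6=0
SHR R5, 2 → R5=6>>2=1
SUB R5, R7 → R5=1-0=1
LOAD R5, [44] → R5=M[44]=39
NEG R5 → R5=-(39)=-39
LOAD R7, [44] → R7=M[44]=39
STORE R5, [44] → M[44]=-39
halt.

-39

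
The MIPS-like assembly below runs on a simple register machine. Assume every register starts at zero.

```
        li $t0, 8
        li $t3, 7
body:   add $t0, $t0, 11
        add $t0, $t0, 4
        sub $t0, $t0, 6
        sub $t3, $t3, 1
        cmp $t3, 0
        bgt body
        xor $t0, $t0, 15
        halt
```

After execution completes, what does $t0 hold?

72

li $t0, 8 → $t0=8
li $t3, 7 → $t3=7
add $t0, $t0, 11 → $t0=8+11=19
add $t0, $t0, 4 → $t0=19+4=23
sub $t0, $t0, 6 → $t0=23-6=17
sub $t3, $t3, 1 → $t3=7-1=6
cmp $t3, 0  (cmp 6,0)
bgt body: taken
add $t0, $t0, 11 → $t0=17+11=28
add $t0, $t0, 4 → $t0=28+4=32
sub $t0, $t0, 6 → $t0=32-6=26
sub $t3, $t3, 1 → $t3=6-1=5
cmp $t3, 0  (cmp 5,0)
bgt body: taken
add $t0, $t0, 11 → $t0=26+11=37
add $t0, $t0, 4 → $t0=37+4=41
sub $t0, $t0, 6 → $t0=41-6=35
sub $t3, $t3, 1 → $t3=5-1=4
cmp $t3, 0  (cmp 4,0)
bgt body: taken
add $t0, $t0, 11 → $t0=35+11=46
add $t0, $t0, 4 → $t0=46+4=50
sub $t0, $t0, 6 → $t0=50-6=44
sub $t3, $t3, 1 → $t3=4-1=3
cmp $t3, 0  (cmp 3,0)
bgt body: taken
add $t0, $t0, 11 → $t0=44+11=55
add $t0, $t0, 4 → $t0=55+4=59
sub $t0, $t0, 6 → $t0=59-6=53
sub $t3, $t3, 1 → $t3=3-1=2
cmp $t3, 0  (cmp 2,0)
bgt body: taken
add $t0, $t0, 11 → $t0=53+11=64
add $t0, $t0, 4 → $t0=64+4=68
sub $t0, $t0, 6 → $t0=68-6=62
sub $t3, $t3, 1 → $t3=2-1=1
cmp $t3, 0  (cmp 1,0)
bgt body: taken
add $t0, $t0, 11 → $t0=62+11=73
add $t0, $t0, 4 → $t0=73+4=77
sub $t0, $t0, 6 → $t0=77-6=71
sub $t3, $t3, 1 → $t3=1-1=0
cmp $t3, 0  (cmp 0,0)
bgt body: not taken
xor $t0, $t0, 15 → $t0=71^15=72
halt.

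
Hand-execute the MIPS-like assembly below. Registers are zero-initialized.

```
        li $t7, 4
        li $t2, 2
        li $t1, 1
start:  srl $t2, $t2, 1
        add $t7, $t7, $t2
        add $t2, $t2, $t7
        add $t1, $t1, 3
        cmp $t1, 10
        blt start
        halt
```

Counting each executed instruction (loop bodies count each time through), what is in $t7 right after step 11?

8

$t7=4
$t2=2
$t1=1
$t2=2>>1=1
$t7=4+1=5
$t2=1+5=6
$t1=1+3=4
cmp $t1, 10  (cmp 4,10)
blt start: taken
$t2=6>>1=3
$t7=5+3=8
After step 11: $t7 = 8.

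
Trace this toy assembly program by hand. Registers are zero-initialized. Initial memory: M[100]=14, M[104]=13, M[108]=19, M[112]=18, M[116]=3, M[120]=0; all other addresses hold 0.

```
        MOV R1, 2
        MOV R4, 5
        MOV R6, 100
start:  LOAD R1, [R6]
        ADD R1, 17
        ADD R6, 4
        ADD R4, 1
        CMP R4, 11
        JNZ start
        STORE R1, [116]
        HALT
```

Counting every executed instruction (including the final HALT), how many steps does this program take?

MOV R1, 2 → R1=2
MOV R4, 5 → R4=5
MOV R6, 100 → R6=100
LOAD R1, [R6] → R1=M[100]=14
ADD R1, 17 → R1=14+17=31
ADD R6, 4 → R6=100+4=104
ADD R4, 1 → R4=5+1=6
CMP R4, 11  (cmp 6,11)
JNZ start: taken
LOAD R1, [R6] → R1=M[104]=13
ADD R1, 17 → R1=13+17=30
ADD R6, 4 → R6=104+4=108
ADD R4, 1 → R4=6+1=7
CMP R4, 11  (cmp 7,11)
JNZ start: taken
LOAD R1, [R6] → R1=M[108]=19
ADD R1, 17 → R1=19+17=36
ADD R6, 4 → R6=108+4=112
ADD R4, 1 → R4=7+1=8
CMP R4, 11  (cmp 8,11)
JNZ start: taken
LOAD R1, [R6] → R1=M[112]=18
ADD R1, 17 → R1=18+17=35
ADD R6, 4 → R6=112+4=116
ADD R4, 1 → R4=8+1=9
CMP R4, 11  (cmp 9,11)
JNZ start: taken
LOAD R1, [R6] → R1=M[116]=3
ADD R1, 17 → R1=3+17=20
ADD R6, 4 → R6=116+4=120
ADD R4, 1 → R4=9+1=10
CMP R4, 11  (cmp 10,11)
JNZ start: taken
LOAD R1, [R6] → R1=M[120]=0
ADD R1, 17 → R1=0+17=17
ADD R6, 4 → R6=120+4=124
ADD R4, 1 → R4=10+1=11
CMP R4, 11  (cmp 11,11)
JNZ start: not taken
STORE R1, [116] → M[116]=17
halt.
Total executed instructions: 41.

41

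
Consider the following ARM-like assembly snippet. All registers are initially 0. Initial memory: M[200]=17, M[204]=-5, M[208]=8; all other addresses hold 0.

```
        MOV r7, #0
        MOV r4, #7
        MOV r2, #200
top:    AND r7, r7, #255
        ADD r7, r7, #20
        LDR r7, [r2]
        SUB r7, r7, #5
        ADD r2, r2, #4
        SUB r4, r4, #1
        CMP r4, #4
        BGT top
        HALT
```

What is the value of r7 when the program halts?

MOV r7, #0 → r7=0
MOV r4, #7 → r4=7
MOV r2, #200 → r2=200
AND r7, r7, #255 → r7=0&255=0
ADD r7, r7, #20 → r7=0+20=20
LDR r7, [r2] → r7=M[200]=17
SUB r7, r7, #5 → r7=17-5=12
ADD r2, r2, #4 → r2=200+4=204
SUB r4, r4, #1 → r4=7-1=6
CMP r4, #4  (cmp 6,4)
BGT top: taken
AND r7, r7, #255 → r7=12&255=12
ADD r7, r7, #20 → r7=12+20=32
LDR r7, [r2] → r7=M[204]=-5
SUB r7, r7, #5 → r7=(-5)-5=-10
ADD r2, r2, #4 → r2=204+4=208
SUB r4, r4, #1 → r4=6-1=5
CMP r4, #4  (cmp 5,4)
BGT top: taken
AND r7, r7, #255 → r7=(-10)&255=246
ADD r7, r7, #20 → r7=246+20=266
LDR r7, [r2] → r7=M[208]=8
SUB r7, r7, #5 → r7=8-5=3
ADD r2, r2, #4 → r2=208+4=212
SUB r4, r4, #1 → r4=5-1=4
CMP r4, #4  (cmp 4,4)
BGT top: not taken
halt.

3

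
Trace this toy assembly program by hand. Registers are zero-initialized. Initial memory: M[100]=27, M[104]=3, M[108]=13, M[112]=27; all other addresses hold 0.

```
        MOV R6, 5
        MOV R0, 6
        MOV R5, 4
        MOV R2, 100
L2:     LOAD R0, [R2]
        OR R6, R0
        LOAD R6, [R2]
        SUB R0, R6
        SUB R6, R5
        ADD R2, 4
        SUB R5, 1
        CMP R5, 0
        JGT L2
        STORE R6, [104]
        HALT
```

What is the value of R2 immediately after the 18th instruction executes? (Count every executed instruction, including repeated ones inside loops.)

MOV R6, 5 → R6=5
MOV R0, 6 → R0=6
MOV R5, 4 → R5=4
MOV R2, 100 → R2=100
LOAD R0, [R2] → R0=M[100]=27
OR R6, R0 → R6=5|27=31
LOAD R6, [R2] → R6=M[100]=27
SUB R0, R6 → R0=27-27=0
SUB R6, R5 → R6=27-4=23
ADD R2, 4 → R2=100+4=104
SUB R5, 1 → R5=4-1=3
CMP R5, 0  (cmp 3,0)
JGT L2: taken
LOAD R0, [R2] → R0=M[104]=3
OR R6, R0 → R6=23|3=23
LOAD R6, [R2] → R6=M[104]=3
SUB R0, R6 → R0=3-3=0
SUB R6, R5 → R6=3-3=0
After step 18: R2 = 104.

104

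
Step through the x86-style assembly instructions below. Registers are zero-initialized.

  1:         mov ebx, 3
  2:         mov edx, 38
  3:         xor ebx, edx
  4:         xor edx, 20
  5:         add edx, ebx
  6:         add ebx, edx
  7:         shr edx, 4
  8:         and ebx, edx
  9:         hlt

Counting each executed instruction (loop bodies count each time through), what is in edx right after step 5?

87

after mov ebx, 3: ebx=3
after mov edx, 38: edx=38
after xor ebx, edx: ebx=3^38=37
after xor edx, 20: edx=38^20=50
after add edx, ebx: edx=50+37=87
After step 5: edx = 87.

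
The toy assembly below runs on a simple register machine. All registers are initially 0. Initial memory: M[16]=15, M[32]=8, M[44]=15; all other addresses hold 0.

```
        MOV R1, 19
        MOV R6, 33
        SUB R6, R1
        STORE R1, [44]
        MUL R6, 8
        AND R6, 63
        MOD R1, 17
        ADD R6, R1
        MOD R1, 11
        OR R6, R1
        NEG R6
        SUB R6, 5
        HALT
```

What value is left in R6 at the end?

-55

MOV R1, 19 → R1=19
MOV R6, 33 → R6=33
SUB R6, R1 → R6=33-19=14
STORE R1, [44] → M[44]=19
MUL R6, 8 → R6=14*8=112
AND R6, 63 → R6=112&63=48
MOD R1, 17 → R1=19%17=2
ADD R6, R1 → R6=48+2=50
MOD R1, 11 → R1=2%11=2
OR R6, R1 → R6=50|2=50
NEG R6 → R6=-(50)=-50
SUB R6, 5 → R6=(-50)-5=-55
halt.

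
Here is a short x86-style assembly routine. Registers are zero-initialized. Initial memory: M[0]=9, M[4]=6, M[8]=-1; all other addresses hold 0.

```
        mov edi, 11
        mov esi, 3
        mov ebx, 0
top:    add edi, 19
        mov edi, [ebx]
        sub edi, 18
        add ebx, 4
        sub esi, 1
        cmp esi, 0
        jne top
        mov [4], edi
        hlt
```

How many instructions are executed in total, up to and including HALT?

26

edi=11
esi=3
ebx=0
edi=11+19=30
edi=M[0]=9
edi=9-18=-9
ebx=0+4=4
esi=3-1=2
cmp esi, 0  (cmp 2,0)
jne top: taken
edi=(-9)+19=10
edi=M[4]=6
edi=6-18=-12
ebx=4+4=8
esi=2-1=1
cmp esi, 0  (cmp 1,0)
jne top: taken
edi=(-12)+19=7
edi=M[8]=-1
edi=(-1)-18=-19
ebx=8+4=12
esi=1-1=0
cmp esi, 0  (cmp 0,0)
jne top: not taken
mov [4], edi → M[4]=-19
halt.
Total executed instructions: 26.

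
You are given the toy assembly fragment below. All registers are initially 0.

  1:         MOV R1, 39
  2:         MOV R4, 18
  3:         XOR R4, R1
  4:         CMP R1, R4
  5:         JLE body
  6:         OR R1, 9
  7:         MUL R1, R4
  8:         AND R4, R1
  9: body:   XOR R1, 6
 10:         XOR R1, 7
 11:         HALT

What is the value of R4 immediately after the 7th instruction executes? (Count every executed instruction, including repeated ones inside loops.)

MOV R1, 39 → R1=39
MOV R4, 18 → R4=18
XOR R4, R1 → R4=18^39=53
CMP R1, R4  (cmp 39,53)
JLE body: taken
XOR R1, 6 → R1=39^6=33
XOR R1, 7 → R1=33^7=38
After step 7: R4 = 53.

53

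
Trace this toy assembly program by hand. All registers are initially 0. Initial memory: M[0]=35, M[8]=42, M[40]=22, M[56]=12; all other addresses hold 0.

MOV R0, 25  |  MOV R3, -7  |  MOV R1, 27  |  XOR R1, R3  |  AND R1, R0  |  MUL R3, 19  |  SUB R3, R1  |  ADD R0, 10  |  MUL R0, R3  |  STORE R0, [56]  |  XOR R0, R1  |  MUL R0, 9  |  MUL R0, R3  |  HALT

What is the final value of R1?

after MOV R0, 25: R0=25
after MOV R3, -7: R3=-7
after MOV R1, 27: R1=27
after XOR R1, R3: R1=27^(-7)=-30
after AND R1, R0: R1=(-30)&25=0
after MUL R3, 19: R3=(-7)*19=-133
after SUB R3, R1: R3=(-133)-0=-133
after ADD R0, 10: R0=25+10=35
after MUL R0, R3: R0=35*(-133)=-4655
STORE R0, [56] → M[56]=-4655
after XOR R0, R1: R0=(-4655)^0=-4655
after MUL R0, 9: R0=(-4655)*9=-41895
after MUL R0, R3: R0=(-41895)*(-133)=5572035
halt.

0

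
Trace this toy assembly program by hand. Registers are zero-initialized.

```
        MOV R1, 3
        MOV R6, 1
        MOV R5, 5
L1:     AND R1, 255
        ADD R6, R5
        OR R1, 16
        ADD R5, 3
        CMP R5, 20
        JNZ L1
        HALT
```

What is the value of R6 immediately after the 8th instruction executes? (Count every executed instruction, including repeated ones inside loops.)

6

MOV R1, 3 → R1=3
MOV R6, 1 → R6=1
MOV R5, 5 → R5=5
AND R1, 255 → R1=3&255=3
ADD R6, R5 → R6=1+5=6
OR R1, 16 → R1=3|16=19
ADD R5, 3 → R5=5+3=8
CMP R5, 20  (cmp 8,20)
After step 8: R6 = 6.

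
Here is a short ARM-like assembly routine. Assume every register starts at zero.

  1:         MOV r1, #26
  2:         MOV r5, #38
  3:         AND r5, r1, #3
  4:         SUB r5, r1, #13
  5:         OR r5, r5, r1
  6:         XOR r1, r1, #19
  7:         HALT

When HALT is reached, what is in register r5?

31

r1=26
r5=38
r5=26&3=2
r5=26-13=13
r5=13|26=31
r1=26^19=9
halt.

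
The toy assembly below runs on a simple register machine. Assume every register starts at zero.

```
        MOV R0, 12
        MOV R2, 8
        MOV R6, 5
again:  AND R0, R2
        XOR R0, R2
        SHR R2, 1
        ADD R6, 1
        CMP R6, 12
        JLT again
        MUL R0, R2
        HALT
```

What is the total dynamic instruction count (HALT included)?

47

MOV R0, 12 → R0=12
MOV R2, 8 → R2=8
MOV R6, 5 → R6=5
AND R0, R2 → R0=12&8=8
XOR R0, R2 → R0=8^8=0
SHR R2, 1 → R2=8>>1=4
ADD R6, 1 → R6=5+1=6
CMP R6, 12  (cmp 6,12)
JLT again: taken
AND R0, R2 → R0=0&4=0
XOR R0, R2 → R0=0^4=4
SHR R2, 1 → R2=4>>1=2
ADD R6, 1 → R6=6+1=7
CMP R6, 12  (cmp 7,12)
JLT again: taken
AND R0, R2 → R0=4&2=0
XOR R0, R2 → R0=0^2=2
SHR R2, 1 → R2=2>>1=1
ADD R6, 1 → R6=7+1=8
CMP R6, 12  (cmp 8,12)
JLT again: taken
AND R0, R2 → R0=2&1=0
XOR R0, R2 → R0=0^1=1
SHR R2, 1 → R2=1>>1=0
ADD R6, 1 → R6=8+1=9
CMP R6, 12  (cmp 9,12)
JLT again: taken
AND R0, R2 → R0=1&0=0
XOR R0, R2 → R0=0^0=0
SHR R2, 1 → R2=0>>1=0
ADD R6, 1 → R6=9+1=10
CMP R6, 12  (cmp 10,12)
JLT again: taken
AND R0, R2 → R0=0&0=0
XOR R0, R2 → R0=0^0=0
SHR R2, 1 → R2=0>>1=0
ADD R6, 1 → R6=10+1=11
CMP R6, 12  (cmp 11,12)
JLT again: taken
AND R0, R2 → R0=0&0=0
XOR R0, R2 → R0=0^0=0
SHR R2, 1 → R2=0>>1=0
ADD R6, 1 → R6=11+1=12
CMP R6, 12  (cmp 12,12)
JLT again: not taken
MUL R0, R2 → R0=0*0=0
halt.
Total executed instructions: 47.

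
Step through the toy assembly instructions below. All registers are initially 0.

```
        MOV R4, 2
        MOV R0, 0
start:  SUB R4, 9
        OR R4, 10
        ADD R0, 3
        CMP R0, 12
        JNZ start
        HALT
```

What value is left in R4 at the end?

after MOV R4, 2: R4=2
after MOV R0, 0: R0=0
after SUB R4, 9: R4=2-9=-7
after OR R4, 10: R4=(-7)|10=-5
after ADD R0, 3: R0=0+3=3
CMP R0, 12  (cmp 3,12)
JNZ start: taken
after SUB R4, 9: R4=(-5)-9=-14
after OR R4, 10: R4=(-14)|10=-6
after ADD R0, 3: R0=3+3=6
CMP R0, 12  (cmp 6,12)
JNZ start: taken
after SUB R4, 9: R4=(-6)-9=-15
after OR R4, 10: R4=(-15)|10=-5
after ADD R0, 3: R0=6+3=9
CMP R0, 12  (cmp 9,12)
JNZ start: taken
after SUB R4, 9: R4=(-5)-9=-14
after OR R4, 10: R4=(-14)|10=-6
after ADD R0, 3: R0=9+3=12
CMP R0, 12  (cmp 12,12)
JNZ start: not taken
halt.

-6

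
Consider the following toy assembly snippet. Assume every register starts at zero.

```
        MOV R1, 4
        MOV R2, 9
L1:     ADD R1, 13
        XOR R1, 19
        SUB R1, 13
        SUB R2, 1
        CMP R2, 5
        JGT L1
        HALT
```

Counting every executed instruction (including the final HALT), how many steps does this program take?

27

after MOV R1, 4: R1=4
after MOV R2, 9: R2=9
after ADD R1, 13: R1=4+13=17
after XOR R1, 19: R1=17^19=2
after SUB R1, 13: R1=2-13=-11
after SUB R2, 1: R2=9-1=8
CMP R2, 5  (cmp 8,5)
JGT L1: taken
after ADD R1, 13: R1=(-11)+13=2
after XOR R1, 19: R1=2^19=17
after SUB R1, 13: R1=17-13=4
after SUB R2, 1: R2=8-1=7
CMP R2, 5  (cmp 7,5)
JGT L1: taken
after ADD R1, 13: R1=4+13=17
after XOR R1, 19: R1=17^19=2
after SUB R1, 13: R1=2-13=-11
after SUB R2, 1: R2=7-1=6
CMP R2, 5  (cmp 6,5)
JGT L1: taken
after ADD R1, 13: R1=(-11)+13=2
after XOR R1, 19: R1=2^19=17
after SUB R1, 13: R1=17-13=4
after SUB R2, 1: R2=6-1=5
CMP R2, 5  (cmp 5,5)
JGT L1: not taken
halt.
Total executed instructions: 27.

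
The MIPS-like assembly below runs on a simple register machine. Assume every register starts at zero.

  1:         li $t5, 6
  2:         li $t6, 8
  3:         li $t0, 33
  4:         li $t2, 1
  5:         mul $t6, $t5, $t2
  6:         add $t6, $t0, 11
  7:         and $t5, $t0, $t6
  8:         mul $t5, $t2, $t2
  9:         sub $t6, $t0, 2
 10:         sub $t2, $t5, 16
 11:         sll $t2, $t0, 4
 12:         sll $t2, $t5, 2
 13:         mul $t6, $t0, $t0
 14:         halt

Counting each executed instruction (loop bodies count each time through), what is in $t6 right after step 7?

li $t5, 6 → $t5=6
li $t6, 8 → $t6=8
li $t0, 33 → $t0=33
li $t2, 1 → $t2=1
mul $t6, $t5, $t2 → $t6=6*1=6
add $t6, $t0, 11 → $t6=33+11=44
and $t5, $t0, $t6 → $t5=33&44=32
After step 7: $t6 = 44.

44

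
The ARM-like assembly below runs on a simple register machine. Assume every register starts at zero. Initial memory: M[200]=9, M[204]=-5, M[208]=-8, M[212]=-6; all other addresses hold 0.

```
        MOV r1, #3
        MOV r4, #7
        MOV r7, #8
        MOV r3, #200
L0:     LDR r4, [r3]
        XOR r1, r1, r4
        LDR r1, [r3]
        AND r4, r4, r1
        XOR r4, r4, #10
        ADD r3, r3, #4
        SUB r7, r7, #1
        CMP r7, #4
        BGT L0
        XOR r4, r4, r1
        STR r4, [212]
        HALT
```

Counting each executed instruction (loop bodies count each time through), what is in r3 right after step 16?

204

after MOV r1, #3: r1=3
after MOV r4, #7: r4=7
after MOV r7, #8: r7=8
after MOV r3, #200: r3=200
after LDR r4, [r3]: r4=M[200]=9
after XOR r1, r1, r4: r1=3^9=10
after LDR r1, [r3]: r1=M[200]=9
after AND r4, r4, r1: r4=9&9=9
after XOR r4, r4, #10: r4=9^10=3
after ADD r3, r3, #4: r3=200+4=204
after SUB r7, r7, #1: r7=8-1=7
CMP r7, #4  (cmp 7,4)
BGT L0: taken
after LDR r4, [r3]: r4=M[204]=-5
after XOR r1, r1, r4: r1=9^(-5)=-14
after LDR r1, [r3]: r1=M[204]=-5
After step 16: r3 = 204.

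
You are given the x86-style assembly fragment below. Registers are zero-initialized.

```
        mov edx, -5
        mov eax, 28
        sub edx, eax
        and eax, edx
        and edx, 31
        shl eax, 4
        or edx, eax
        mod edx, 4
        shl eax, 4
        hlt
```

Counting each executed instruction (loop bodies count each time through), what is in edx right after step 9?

mov edx, -5 → edx=-5
mov eax, 28 → eax=28
sub edx, eax → edx=(-5)-28=-33
and eax, edx → eax=28&(-33)=28
and edx, 31 → edx=(-33)&31=31
shl eax, 4 → eax=28<<4=448
or edx, eax → edx=31|448=479
mod edx, 4 → edx=479%4=3
shl eax, 4 → eax=448<<4=7168
After step 9: edx = 3.

3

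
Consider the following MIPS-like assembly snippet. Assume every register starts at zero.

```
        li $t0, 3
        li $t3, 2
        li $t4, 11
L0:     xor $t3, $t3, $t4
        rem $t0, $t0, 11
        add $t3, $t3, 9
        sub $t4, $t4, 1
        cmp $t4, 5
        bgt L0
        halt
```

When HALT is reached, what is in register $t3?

81

$t0=3
$t3=2
$t4=11
$t3=2^11=9
$t0=3%11=3
$t3=9+9=18
$t4=11-1=10
cmp $t4, 5  (cmp 10,5)
bgt L0: taken
$t3=18^10=24
$t0=3%11=3
$t3=24+9=33
$t4=10-1=9
cmp $t4, 5  (cmp 9,5)
bgt L0: taken
$t3=33^9=40
$t0=3%11=3
$t3=40+9=49
$t4=9-1=8
cmp $t4, 5  (cmp 8,5)
bgt L0: taken
$t3=49^8=57
$t0=3%11=3
$t3=57+9=66
$t4=8-1=7
cmp $t4, 5  (cmp 7,5)
bgt L0: taken
$t3=66^7=69
$t0=3%11=3
$t3=69+9=78
$t4=7-1=6
cmp $t4, 5  (cmp 6,5)
bgt L0: taken
$t3=78^6=72
$t0=3%11=3
$t3=72+9=81
$t4=6-1=5
cmp $t4, 5  (cmp 5,5)
bgt L0: not taken
halt.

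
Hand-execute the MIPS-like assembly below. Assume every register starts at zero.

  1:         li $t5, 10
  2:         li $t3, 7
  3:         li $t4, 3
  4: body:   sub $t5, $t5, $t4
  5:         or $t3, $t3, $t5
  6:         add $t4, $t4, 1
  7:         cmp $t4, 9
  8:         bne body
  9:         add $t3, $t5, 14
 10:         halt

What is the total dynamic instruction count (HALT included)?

$t5=10
$t3=7
$t4=3
$t5=10-3=7
$t3=7|7=7
$t4=3+1=4
cmp $t4, 9  (cmp 4,9)
bne body: taken
$t5=7-4=3
$t3=7|3=7
$t4=4+1=5
cmp $t4, 9  (cmp 5,9)
bne body: taken
$t5=3-5=-2
$t3=7|(-2)=-1
$t4=5+1=6
cmp $t4, 9  (cmp 6,9)
bne body: taken
$t5=(-2)-6=-8
$t3=(-1)|(-8)=-1
$t4=6+1=7
cmp $t4, 9  (cmp 7,9)
bne body: taken
$t5=(-8)-7=-15
$t3=(-1)|(-15)=-1
$t4=7+1=8
cmp $t4, 9  (cmp 8,9)
bne body: taken
$t5=(-15)-8=-23
$t3=(-1)|(-23)=-1
$t4=8+1=9
cmp $t4, 9  (cmp 9,9)
bne body: not taken
$t3=(-23)+14=-9
halt.
Total executed instructions: 35.

35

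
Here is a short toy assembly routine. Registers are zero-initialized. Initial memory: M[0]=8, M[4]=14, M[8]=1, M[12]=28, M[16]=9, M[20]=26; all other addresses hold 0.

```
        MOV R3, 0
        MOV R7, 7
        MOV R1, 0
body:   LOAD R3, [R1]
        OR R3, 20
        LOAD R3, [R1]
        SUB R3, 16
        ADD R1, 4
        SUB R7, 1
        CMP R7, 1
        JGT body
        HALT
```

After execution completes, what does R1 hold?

R3=0
R7=7
R1=0
R3=M[0]=8
R3=8|20=28
R3=M[0]=8
R3=8-16=-8
R1=0+4=4
R7=7-1=6
CMP R7, 1  (cmp 6,1)
JGT body: taken
R3=M[4]=14
R3=14|20=30
R3=M[4]=14
R3=14-16=-2
R1=4+4=8
R7=6-1=5
CMP R7, 1  (cmp 5,1)
JGT body: taken
R3=M[8]=1
R3=1|20=21
R3=M[8]=1
R3=1-16=-15
R1=8+4=12
R7=5-1=4
CMP R7, 1  (cmp 4,1)
JGT body: taken
R3=M[12]=28
R3=28|20=28
R3=M[12]=28
R3=28-16=12
R1=12+4=16
R7=4-1=3
CMP R7, 1  (cmp 3,1)
JGT body: taken
R3=M[16]=9
R3=9|20=29
R3=M[16]=9
R3=9-16=-7
R1=16+4=20
R7=3-1=2
CMP R7, 1  (cmp 2,1)
JGT body: taken
R3=M[20]=26
R3=26|20=30
R3=M[20]=26
R3=26-16=10
R1=20+4=24
R7=2-1=1
CMP R7, 1  (cmp 1,1)
JGT body: not taken
halt.

24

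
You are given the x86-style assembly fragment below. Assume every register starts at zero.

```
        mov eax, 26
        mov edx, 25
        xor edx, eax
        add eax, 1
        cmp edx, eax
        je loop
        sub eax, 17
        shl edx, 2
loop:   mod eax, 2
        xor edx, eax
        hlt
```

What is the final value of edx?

after mov eax, 26: eax=26
after mov edx, 25: edx=25
after xor edx, eax: edx=25^26=3
after add eax, 1: eax=26+1=27
cmp edx, eax  (cmp 3,27)
je loop: not taken
after sub eax, 17: eax=27-17=10
after shl edx, 2: edx=3<<2=12
after mod eax, 2: eax=10%2=0
after xor edx, eax: edx=12^0=12
halt.

12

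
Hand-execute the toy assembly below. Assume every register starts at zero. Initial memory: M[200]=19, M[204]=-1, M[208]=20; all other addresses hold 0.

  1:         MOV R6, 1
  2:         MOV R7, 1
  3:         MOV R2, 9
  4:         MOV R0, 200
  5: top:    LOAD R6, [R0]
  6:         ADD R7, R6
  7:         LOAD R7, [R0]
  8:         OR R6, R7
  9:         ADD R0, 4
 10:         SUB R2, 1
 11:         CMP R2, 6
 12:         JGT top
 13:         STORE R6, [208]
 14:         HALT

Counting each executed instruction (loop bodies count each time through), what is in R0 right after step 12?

R6=1
R7=1
R2=9
R0=200
R6=M[200]=19
R7=1+19=20
R7=M[200]=19
R6=19|19=19
R0=200+4=204
R2=9-1=8
CMP R2, 6  (cmp 8,6)
JGT top: taken
After step 12: R0 = 204.

204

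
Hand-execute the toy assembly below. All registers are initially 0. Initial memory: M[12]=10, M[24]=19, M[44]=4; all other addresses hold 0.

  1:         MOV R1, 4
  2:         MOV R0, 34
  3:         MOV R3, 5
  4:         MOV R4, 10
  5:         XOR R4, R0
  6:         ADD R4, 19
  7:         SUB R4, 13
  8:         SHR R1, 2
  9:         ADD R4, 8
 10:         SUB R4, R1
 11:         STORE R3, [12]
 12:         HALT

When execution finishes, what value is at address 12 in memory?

5

MOV R1, 4 → R1=4
MOV R0, 34 → R0=34
MOV R3, 5 → R3=5
MOV R4, 10 → R4=10
XOR R4, R0 → R4=10^34=40
ADD R4, 19 → R4=40+19=59
SUB R4, 13 → R4=59-13=46
SHR R1, 2 → R1=4>>2=1
ADD R4, 8 → R4=46+8=54
SUB R4, R1 → R4=54-1=53
STORE R3, [12] → M[12]=5
halt.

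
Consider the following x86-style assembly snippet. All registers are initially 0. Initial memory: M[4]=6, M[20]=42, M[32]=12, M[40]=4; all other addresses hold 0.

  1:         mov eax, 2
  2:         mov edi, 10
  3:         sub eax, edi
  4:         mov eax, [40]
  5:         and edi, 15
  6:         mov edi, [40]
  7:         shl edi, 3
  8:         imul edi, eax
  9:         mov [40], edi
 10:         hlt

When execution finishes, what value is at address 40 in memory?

128

after mov eax, 2: eax=2
after mov edi, 10: edi=10
after sub eax, edi: eax=2-10=-8
after mov eax, [40]: eax=M[40]=4
after and edi, 15: edi=10&15=10
after mov edi, [40]: edi=M[40]=4
after shl edi, 3: edi=4<<3=32
after imul edi, eax: edi=32*4=128
mov [40], edi → M[40]=128
halt.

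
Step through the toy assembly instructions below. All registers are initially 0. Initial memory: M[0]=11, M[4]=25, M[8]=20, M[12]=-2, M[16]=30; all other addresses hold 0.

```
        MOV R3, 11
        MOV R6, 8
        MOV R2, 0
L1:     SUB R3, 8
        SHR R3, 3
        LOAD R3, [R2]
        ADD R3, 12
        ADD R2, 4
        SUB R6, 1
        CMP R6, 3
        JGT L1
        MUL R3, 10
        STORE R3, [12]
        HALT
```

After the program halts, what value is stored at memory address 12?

420

R3=11
R6=8
R2=0
R3=11-8=3
R3=3>>3=0
R3=M[0]=11
R3=11+12=23
R2=0+4=4
R6=8-1=7
CMP R6, 3  (cmp 7,3)
JGT L1: taken
R3=23-8=15
R3=15>>3=1
R3=M[4]=25
R3=25+12=37
R2=4+4=8
R6=7-1=6
CMP R6, 3  (cmp 6,3)
JGT L1: taken
R3=37-8=29
R3=29>>3=3
R3=M[8]=20
R3=20+12=32
R2=8+4=12
R6=6-1=5
CMP R6, 3  (cmp 5,3)
JGT L1: taken
R3=32-8=24
R3=24>>3=3
R3=M[12]=-2
R3=(-2)+12=10
R2=12+4=16
R6=5-1=4
CMP R6, 3  (cmp 4,3)
JGT L1: taken
R3=10-8=2
R3=2>>3=0
R3=M[16]=30
R3=30+12=42
R2=16+4=20
R6=4-1=3
CMP R6, 3  (cmp 3,3)
JGT L1: not taken
R3=42*10=420
STORE R3, [12] → M[12]=420
halt.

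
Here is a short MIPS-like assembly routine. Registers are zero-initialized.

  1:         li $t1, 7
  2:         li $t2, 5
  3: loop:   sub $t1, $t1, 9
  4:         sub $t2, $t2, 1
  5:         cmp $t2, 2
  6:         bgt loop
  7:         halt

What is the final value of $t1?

$t1=7
$t2=5
$t1=7-9=-2
$t2=5-1=4
cmp $t2, 2  (cmp 4,2)
bgt loop: taken
$t1=(-2)-9=-11
$t2=4-1=3
cmp $t2, 2  (cmp 3,2)
bgt loop: taken
$t1=(-11)-9=-20
$t2=3-1=2
cmp $t2, 2  (cmp 2,2)
bgt loop: not taken
halt.

-20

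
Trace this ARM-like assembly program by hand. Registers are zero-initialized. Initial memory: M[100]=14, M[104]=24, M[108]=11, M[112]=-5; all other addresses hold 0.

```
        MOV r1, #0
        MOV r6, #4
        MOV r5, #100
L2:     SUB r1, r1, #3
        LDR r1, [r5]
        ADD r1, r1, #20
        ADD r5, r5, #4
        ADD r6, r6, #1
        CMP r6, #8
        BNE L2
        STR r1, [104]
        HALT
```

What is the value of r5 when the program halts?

MOV r1, #0 → r1=0
MOV r6, #4 → r6=4
MOV r5, #100 → r5=100
SUB r1, r1, #3 → r1=0-3=-3
LDR r1, [r5] → r1=M[100]=14
ADD r1, r1, #20 → r1=14+20=34
ADD r5, r5, #4 → r5=100+4=104
ADD r6, r6, #1 → r6=4+1=5
CMP r6, #8  (cmp 5,8)
BNE L2: taken
SUB r1, r1, #3 → r1=34-3=31
LDR r1, [r5] → r1=M[104]=24
ADD r1, r1, #20 → r1=24+20=44
ADD r5, r5, #4 → r5=104+4=108
ADD r6, r6, #1 → r6=5+1=6
CMP r6, #8  (cmp 6,8)
BNE L2: taken
SUB r1, r1, #3 → r1=44-3=41
LDR r1, [r5] → r1=M[108]=11
ADD r1, r1, #20 → r1=11+20=31
ADD r5, r5, #4 → r5=108+4=112
ADD r6, r6, #1 → r6=6+1=7
CMP r6, #8  (cmp 7,8)
BNE L2: taken
SUB r1, r1, #3 → r1=31-3=28
LDR r1, [r5] → r1=M[112]=-5
ADD r1, r1, #20 → r1=(-5)+20=15
ADD r5, r5, #4 → r5=112+4=116
ADD r6, r6, #1 → r6=7+1=8
CMP r6, #8  (cmp 8,8)
BNE L2: not taken
STR r1, [104] → M[104]=15
halt.

116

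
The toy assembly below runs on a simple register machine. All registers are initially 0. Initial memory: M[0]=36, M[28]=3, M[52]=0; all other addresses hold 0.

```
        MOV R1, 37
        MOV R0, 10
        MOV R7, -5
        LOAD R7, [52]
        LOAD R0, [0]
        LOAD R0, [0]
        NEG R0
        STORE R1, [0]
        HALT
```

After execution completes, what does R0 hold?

after MOV R1, 37: R1=37
after MOV R0, 10: R0=10
after MOV R7, -5: R7=-5
after LOAD R7, [52]: R7=M[52]=0
after LOAD R0, [0]: R0=M[0]=36
after LOAD R0, [0]: R0=M[0]=36
after NEG R0: R0=-(36)=-36
STORE R1, [0] → M[0]=37
halt.

-36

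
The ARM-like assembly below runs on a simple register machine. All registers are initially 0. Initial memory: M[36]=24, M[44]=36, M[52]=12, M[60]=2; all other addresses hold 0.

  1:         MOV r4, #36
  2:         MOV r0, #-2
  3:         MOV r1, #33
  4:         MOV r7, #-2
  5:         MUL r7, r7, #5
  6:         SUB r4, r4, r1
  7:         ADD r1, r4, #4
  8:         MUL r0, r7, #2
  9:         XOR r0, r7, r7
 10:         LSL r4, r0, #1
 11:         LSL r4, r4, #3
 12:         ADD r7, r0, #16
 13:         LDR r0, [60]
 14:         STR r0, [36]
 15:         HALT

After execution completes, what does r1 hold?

7

after MOV r4, #36: r4=36
after MOV r0, #-2: r0=-2
after MOV r1, #33: r1=33
after MOV r7, #-2: r7=-2
after MUL r7, r7, #5: r7=(-2)*5=-10
after SUB r4, r4, r1: r4=36-33=3
after ADD r1, r4, #4: r1=3+4=7
after MUL r0, r7, #2: r0=(-10)*2=-20
after XOR r0, r7, r7: r0=(-10)^(-10)=0
after LSL r4, r0, #1: r4=0<<1=0
after LSL r4, r4, #3: r4=0<<3=0
after ADD r7, r0, #16: r7=0+16=16
after LDR r0, [60]: r0=M[60]=2
STR r0, [36] → M[36]=2
halt.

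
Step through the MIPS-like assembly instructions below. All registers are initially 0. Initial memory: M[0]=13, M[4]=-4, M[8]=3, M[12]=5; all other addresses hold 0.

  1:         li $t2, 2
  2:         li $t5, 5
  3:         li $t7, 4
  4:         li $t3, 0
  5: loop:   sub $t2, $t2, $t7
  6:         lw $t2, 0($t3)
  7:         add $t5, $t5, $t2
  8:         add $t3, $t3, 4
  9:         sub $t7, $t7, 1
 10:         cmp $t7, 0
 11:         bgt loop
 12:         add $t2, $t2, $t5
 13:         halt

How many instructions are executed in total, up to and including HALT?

$t2=2
$t5=5
$t7=4
$t3=0
$t2=2-4=-2
$t2=M[0]=13
$t5=5+13=18
$t3=0+4=4
$t7=4-1=3
cmp $t7, 0  (cmp 3,0)
bgt loop: taken
$t2=13-3=10
$t2=M[4]=-4
$t5=18+(-4)=14
$t3=4+4=8
$t7=3-1=2
cmp $t7, 0  (cmp 2,0)
bgt loop: taken
$t2=(-4)-2=-6
$t2=M[8]=3
$t5=14+3=17
$t3=8+4=12
$t7=2-1=1
cmp $t7, 0  (cmp 1,0)
bgt loop: taken
$t2=3-1=2
$t2=M[12]=5
$t5=17+5=22
$t3=12+4=16
$t7=1-1=0
cmp $t7, 0  (cmp 0,0)
bgt loop: not taken
$t2=5+22=27
halt.
Total executed instructions: 34.

34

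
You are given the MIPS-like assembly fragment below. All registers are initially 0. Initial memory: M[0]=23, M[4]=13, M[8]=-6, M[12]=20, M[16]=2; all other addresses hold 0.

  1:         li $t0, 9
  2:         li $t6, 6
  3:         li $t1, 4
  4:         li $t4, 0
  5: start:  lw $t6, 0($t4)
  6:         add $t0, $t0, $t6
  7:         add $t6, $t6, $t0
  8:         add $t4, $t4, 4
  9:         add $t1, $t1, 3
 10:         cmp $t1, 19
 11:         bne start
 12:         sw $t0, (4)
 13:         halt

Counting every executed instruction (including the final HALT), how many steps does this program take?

41

after li $t0, 9: $t0=9
after li $t6, 6: $t6=6
after li $t1, 4: $t1=4
after li $t4, 0: $t4=0
after lw $t6, 0($t4): $t6=M[0]=23
after add $t0, $t0, $t6: $t0=9+23=32
after add $t6, $t6, $t0: $t6=23+32=55
after add $t4, $t4, 4: $t4=0+4=4
after add $t1, $t1, 3: $t1=4+3=7
cmp $t1, 19  (cmp 7,19)
bne start: taken
after lw $t6, 0($t4): $t6=M[4]=13
after add $t0, $t0, $t6: $t0=32+13=45
after add $t6, $t6, $t0: $t6=13+45=58
after add $t4, $t4, 4: $t4=4+4=8
after add $t1, $t1, 3: $t1=7+3=10
cmp $t1, 19  (cmp 10,19)
bne start: taken
after lw $t6, 0($t4): $t6=M[8]=-6
after add $t0, $t0, $t6: $t0=45+(-6)=39
after add $t6, $t6, $t0: $t6=(-6)+39=33
after add $t4, $t4, 4: $t4=8+4=12
after add $t1, $t1, 3: $t1=10+3=13
cmp $t1, 19  (cmp 13,19)
bne start: taken
after lw $t6, 0($t4): $t6=M[12]=20
after add $t0, $t0, $t6: $t0=39+20=59
after add $t6, $t6, $t0: $t6=20+59=79
after add $t4, $t4, 4: $t4=12+4=16
after add $t1, $t1, 3: $t1=13+3=16
cmp $t1, 19  (cmp 16,19)
bne start: taken
after lw $t6, 0($t4): $t6=M[16]=2
after add $t0, $t0, $t6: $t0=59+2=61
after add $t6, $t6, $t0: $t6=2+61=63
after add $t4, $t4, 4: $t4=16+4=20
after add $t1, $t1, 3: $t1=16+3=19
cmp $t1, 19  (cmp 19,19)
bne start: not taken
sw $t0, (4) → M[4]=61
halt.
Total executed instructions: 41.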